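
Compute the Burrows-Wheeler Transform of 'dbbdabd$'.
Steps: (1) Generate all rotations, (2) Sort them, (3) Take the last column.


Rotations (sorted):
  0: $dbbdabd -> last char: d
  1: abd$dbbd -> last char: d
  2: bbdabd$d -> last char: d
  3: bd$dbbda -> last char: a
  4: bdabd$db -> last char: b
  5: d$dbbdab -> last char: b
  6: dabd$dbb -> last char: b
  7: dbbdabd$ -> last char: $


BWT = dddabbb$


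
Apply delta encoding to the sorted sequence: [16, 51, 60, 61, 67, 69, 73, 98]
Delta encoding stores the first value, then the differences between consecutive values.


First value: 16
Deltas:
  51 - 16 = 35
  60 - 51 = 9
  61 - 60 = 1
  67 - 61 = 6
  69 - 67 = 2
  73 - 69 = 4
  98 - 73 = 25


Delta encoded: [16, 35, 9, 1, 6, 2, 4, 25]


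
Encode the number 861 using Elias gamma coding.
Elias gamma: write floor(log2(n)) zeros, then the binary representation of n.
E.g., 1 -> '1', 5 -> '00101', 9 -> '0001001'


num_bits = floor(log2(861)) + 1 = 10
leading_zeros = num_bits - 1 = 9
binary(861) = 1101011101

Elias gamma(861) = '000000000' + '1101011101' = 0000000001101011101 (19 bits)


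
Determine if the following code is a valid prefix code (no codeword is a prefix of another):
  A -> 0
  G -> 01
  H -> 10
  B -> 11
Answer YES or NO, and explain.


Checking each pair (does one codeword prefix another?):
  A='0' vs G='01': prefix -- VIOLATION

NO -- this is NOT a valid prefix code. A (0) is a prefix of G (01).


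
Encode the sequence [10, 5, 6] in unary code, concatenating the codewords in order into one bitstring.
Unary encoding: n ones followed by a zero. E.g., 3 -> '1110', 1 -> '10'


Encode each number as n ones followed by a terminating 0:
  10 -> 11111111110 (11 bits)
  5 -> 111110 (6 bits)
  6 -> 1111110 (7 bits)
Total length = 11 + 6 + 7 = 24 bits.

Unary([10, 5, 6]) = 111111111101111101111110 (24 bits)


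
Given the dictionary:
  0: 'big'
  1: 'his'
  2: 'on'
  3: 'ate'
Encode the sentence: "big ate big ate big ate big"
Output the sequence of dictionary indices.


Look up each word in the dictionary:
  'big' -> 0
  'ate' -> 3
  'big' -> 0
  'ate' -> 3
  'big' -> 0
  'ate' -> 3
  'big' -> 0

Encoded: [0, 3, 0, 3, 0, 3, 0]


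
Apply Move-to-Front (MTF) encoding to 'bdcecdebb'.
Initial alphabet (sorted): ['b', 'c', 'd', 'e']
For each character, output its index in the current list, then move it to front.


MTF encoding:
'b': index 0 in ['b', 'c', 'd', 'e'] -> ['b', 'c', 'd', 'e']
'd': index 2 in ['b', 'c', 'd', 'e'] -> ['d', 'b', 'c', 'e']
'c': index 2 in ['d', 'b', 'c', 'e'] -> ['c', 'd', 'b', 'e']
'e': index 3 in ['c', 'd', 'b', 'e'] -> ['e', 'c', 'd', 'b']
'c': index 1 in ['e', 'c', 'd', 'b'] -> ['c', 'e', 'd', 'b']
'd': index 2 in ['c', 'e', 'd', 'b'] -> ['d', 'c', 'e', 'b']
'e': index 2 in ['d', 'c', 'e', 'b'] -> ['e', 'd', 'c', 'b']
'b': index 3 in ['e', 'd', 'c', 'b'] -> ['b', 'e', 'd', 'c']
'b': index 0 in ['b', 'e', 'd', 'c'] -> ['b', 'e', 'd', 'c']


Output: [0, 2, 2, 3, 1, 2, 2, 3, 0]


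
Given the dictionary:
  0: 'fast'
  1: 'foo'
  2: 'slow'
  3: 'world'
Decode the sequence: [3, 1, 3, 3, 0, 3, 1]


Look up each index in the dictionary:
  3 -> 'world'
  1 -> 'foo'
  3 -> 'world'
  3 -> 'world'
  0 -> 'fast'
  3 -> 'world'
  1 -> 'foo'

Decoded: "world foo world world fast world foo"


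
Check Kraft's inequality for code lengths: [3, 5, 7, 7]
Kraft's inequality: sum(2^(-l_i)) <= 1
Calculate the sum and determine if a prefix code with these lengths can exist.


Sum = 2^(-3) + 2^(-5) + 2^(-7) + 2^(-7)
    = 0.125 + 0.03125 + 0.0078125 + 0.0078125
    = 22/128 = 0.171875
Since 0.171875 <= 1, Kraft's inequality IS satisfied.
A prefix code with these lengths CAN exist.

Kraft sum = 0.171875. Satisfied.


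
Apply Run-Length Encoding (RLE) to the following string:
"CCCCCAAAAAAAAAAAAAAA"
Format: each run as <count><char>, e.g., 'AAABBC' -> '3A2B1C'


Scanning runs left to right:
  i=0: run of 'C' x 5 -> '5C'
  i=5: run of 'A' x 15 -> '15A'

RLE = 5C15A


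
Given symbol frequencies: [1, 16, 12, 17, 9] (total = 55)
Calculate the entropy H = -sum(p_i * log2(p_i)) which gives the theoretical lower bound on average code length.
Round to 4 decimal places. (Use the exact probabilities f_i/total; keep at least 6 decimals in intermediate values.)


Per-symbol terms -p_i * log2(p_i) with p_i = f_i/55:
  p = 1/55 = 0.018182: log2(p) = -5.781360, -p*log2(p) = 0.105116
  p = 16/55 = 0.290909: log2(p) = -1.781360, -p*log2(p) = 0.518214
  p = 12/55 = 0.218182: log2(p) = -2.196397, -p*log2(p) = 0.479214
  p = 17/55 = 0.309091: log2(p) = -1.693897, -p*log2(p) = 0.523568
  p = 9/55 = 0.163636: log2(p) = -2.611435, -p*log2(p) = 0.427326
H = 0.105116 + 0.518214 + 0.479214 + 0.523568 + 0.427326 = 2.053438

H = 2.0534 bits/symbol


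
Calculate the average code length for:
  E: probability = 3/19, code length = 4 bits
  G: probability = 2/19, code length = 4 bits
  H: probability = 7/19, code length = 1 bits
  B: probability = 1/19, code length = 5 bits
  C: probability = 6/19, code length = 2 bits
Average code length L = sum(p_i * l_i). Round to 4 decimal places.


Weighted contributions p_i * l_i:
  E: (3/19) * 4 = 12/19
  G: (2/19) * 4 = 8/19
  H: (7/19) * 1 = 7/19
  B: (1/19) * 5 = 5/19
  C: (6/19) * 2 = 12/19
Sum = (12 + 8 + 7 + 5 + 12)/19 = 44/19

L = 44/19 = 2.3158 bits/symbol


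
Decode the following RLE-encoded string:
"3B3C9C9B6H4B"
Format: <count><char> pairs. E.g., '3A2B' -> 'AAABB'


Expanding each <count><char> pair:
  3B -> 'BBB'
  3C -> 'CCC'
  9C -> 'CCCCCCCCC'
  9B -> 'BBBBBBBBB'
  6H -> 'HHHHHH'
  4B -> 'BBBB'

Decoded = BBBCCCCCCCCCCCCBBBBBBBBBHHHHHHBBBB


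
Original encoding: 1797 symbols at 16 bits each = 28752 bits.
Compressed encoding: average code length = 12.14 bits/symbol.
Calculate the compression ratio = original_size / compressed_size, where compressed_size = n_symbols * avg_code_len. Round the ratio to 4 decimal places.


original_size = n_symbols * orig_bits = 1797 * 16 = 28752 bits
compressed_size = n_symbols * avg_code_len = 1797 * 12.14 = 21815.58 bits
ratio = original_size / compressed_size = 28752 / 21815.58 = 1.318

Compression ratio = 1.318


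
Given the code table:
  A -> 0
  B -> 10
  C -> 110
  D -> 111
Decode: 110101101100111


Decoding:
110 -> C
10 -> B
110 -> C
110 -> C
0 -> A
111 -> D


Result: CBCCAD


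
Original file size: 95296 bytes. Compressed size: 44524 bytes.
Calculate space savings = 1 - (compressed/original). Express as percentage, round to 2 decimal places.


ratio = compressed/original = 44524/95296 = 0.467218
savings = 1 - ratio = 1 - 0.467218 = 0.532782
as a percentage: 0.532782 * 100 = 53.28%

Space savings = 1 - 44524/95296 = 53.28%


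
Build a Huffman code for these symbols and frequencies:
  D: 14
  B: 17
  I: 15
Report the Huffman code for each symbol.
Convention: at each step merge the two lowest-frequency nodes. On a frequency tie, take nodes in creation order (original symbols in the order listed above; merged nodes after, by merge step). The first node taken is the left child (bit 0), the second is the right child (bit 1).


Huffman tree construction:
Step 1: Merge D(14) + I(15) = 29
Step 2: Merge B(17) + (D+I)(29) = 46
Read each symbol's code off the tree from the root (left child = 0, right child = 1).

Codes:
  D: 10 (length 2)
  B: 0 (length 1)
  I: 11 (length 2)
Average code length: 75/46 = 1.6304 bits/symbol


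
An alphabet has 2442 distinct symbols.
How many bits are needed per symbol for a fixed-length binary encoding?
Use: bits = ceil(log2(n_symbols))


log2(2442) = 11.2538
Bracket: 2^11 = 2048 < 2442 <= 2^12 = 4096
So ceil(log2(2442)) = 12

bits = ceil(log2(2442)) = ceil(11.2538) = 12 bits


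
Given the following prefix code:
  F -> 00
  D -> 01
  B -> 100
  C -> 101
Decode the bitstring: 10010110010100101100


Decoding step by step:
Bits 100 -> B
Bits 101 -> C
Bits 100 -> B
Bits 101 -> C
Bits 00 -> F
Bits 101 -> C
Bits 100 -> B


Decoded message: BCBCFCB


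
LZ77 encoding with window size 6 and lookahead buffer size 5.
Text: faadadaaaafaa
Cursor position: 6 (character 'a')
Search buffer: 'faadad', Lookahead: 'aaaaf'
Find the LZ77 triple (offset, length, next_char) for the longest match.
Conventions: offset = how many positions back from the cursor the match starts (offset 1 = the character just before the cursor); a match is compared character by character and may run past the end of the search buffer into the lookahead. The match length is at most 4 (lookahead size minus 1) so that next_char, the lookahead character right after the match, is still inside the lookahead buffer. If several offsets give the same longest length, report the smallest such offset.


Try each offset into the search buffer:
  offset=1 (pos 5, char 'd'): match length 0
  offset=2 (pos 4, char 'a'): match length 1
  offset=3 (pos 3, char 'd'): match length 0
  offset=4 (pos 2, char 'a'): match length 1
  offset=5 (pos 1, char 'a'): match length 2
  offset=6 (pos 0, char 'f'): match length 0
Longest match has length 2 at offset 5.
next_char = character at position 6 + 2 = 8 -> 'a'

Best match: offset=5, length=2 (matching 'aa' starting at position 1)
LZ77 triple: (5, 2, 'a')


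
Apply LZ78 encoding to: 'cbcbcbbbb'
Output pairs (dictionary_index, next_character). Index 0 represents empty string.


LZ78 encoding steps:
Dictionary: {0: ''}
Step 1: w='' (idx 0), next='c' -> output (0, 'c'), add 'c' as idx 1
Step 2: w='' (idx 0), next='b' -> output (0, 'b'), add 'b' as idx 2
Step 3: w='c' (idx 1), next='b' -> output (1, 'b'), add 'cb' as idx 3
Step 4: w='cb' (idx 3), next='b' -> output (3, 'b'), add 'cbb' as idx 4
Step 5: w='b' (idx 2), next='b' -> output (2, 'b'), add 'bb' as idx 5


Encoded: [(0, 'c'), (0, 'b'), (1, 'b'), (3, 'b'), (2, 'b')]


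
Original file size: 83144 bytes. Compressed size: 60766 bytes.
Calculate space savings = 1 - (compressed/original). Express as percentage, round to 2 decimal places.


ratio = compressed/original = 60766/83144 = 0.730852
savings = 1 - ratio = 1 - 0.730852 = 0.269148
as a percentage: 0.269148 * 100 = 26.91%

Space savings = 1 - 60766/83144 = 26.91%


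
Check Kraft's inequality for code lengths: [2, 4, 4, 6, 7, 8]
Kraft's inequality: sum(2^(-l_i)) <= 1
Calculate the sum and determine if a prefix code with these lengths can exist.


Sum = 2^(-2) + 2^(-4) + 2^(-4) + 2^(-6) + 2^(-7) + 2^(-8)
    = 0.25 + 0.0625 + 0.0625 + 0.015625 + 0.0078125 + 0.00390625
    = 103/256 = 0.40234375
Since 0.40234375 <= 1, Kraft's inequality IS satisfied.
A prefix code with these lengths CAN exist.

Kraft sum = 0.40234375. Satisfied.


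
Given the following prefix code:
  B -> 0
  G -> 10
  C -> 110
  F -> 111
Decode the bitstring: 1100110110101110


Decoding step by step:
Bits 110 -> C
Bits 0 -> B
Bits 110 -> C
Bits 110 -> C
Bits 10 -> G
Bits 111 -> F
Bits 0 -> B


Decoded message: CBCCGFB


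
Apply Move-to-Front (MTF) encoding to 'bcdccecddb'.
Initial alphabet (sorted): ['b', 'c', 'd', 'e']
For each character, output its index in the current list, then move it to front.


MTF encoding:
'b': index 0 in ['b', 'c', 'd', 'e'] -> ['b', 'c', 'd', 'e']
'c': index 1 in ['b', 'c', 'd', 'e'] -> ['c', 'b', 'd', 'e']
'd': index 2 in ['c', 'b', 'd', 'e'] -> ['d', 'c', 'b', 'e']
'c': index 1 in ['d', 'c', 'b', 'e'] -> ['c', 'd', 'b', 'e']
'c': index 0 in ['c', 'd', 'b', 'e'] -> ['c', 'd', 'b', 'e']
'e': index 3 in ['c', 'd', 'b', 'e'] -> ['e', 'c', 'd', 'b']
'c': index 1 in ['e', 'c', 'd', 'b'] -> ['c', 'e', 'd', 'b']
'd': index 2 in ['c', 'e', 'd', 'b'] -> ['d', 'c', 'e', 'b']
'd': index 0 in ['d', 'c', 'e', 'b'] -> ['d', 'c', 'e', 'b']
'b': index 3 in ['d', 'c', 'e', 'b'] -> ['b', 'd', 'c', 'e']


Output: [0, 1, 2, 1, 0, 3, 1, 2, 0, 3]


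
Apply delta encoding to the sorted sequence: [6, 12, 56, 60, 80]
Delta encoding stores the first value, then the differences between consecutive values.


First value: 6
Deltas:
  12 - 6 = 6
  56 - 12 = 44
  60 - 56 = 4
  80 - 60 = 20


Delta encoded: [6, 6, 44, 4, 20]


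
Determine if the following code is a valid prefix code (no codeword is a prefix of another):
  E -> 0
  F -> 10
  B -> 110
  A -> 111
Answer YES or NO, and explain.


Checking each pair (does one codeword prefix another?):
  E='0' vs F='10': no prefix
  E='0' vs B='110': no prefix
  E='0' vs A='111': no prefix
  F='10' vs E='0': no prefix
  F='10' vs B='110': no prefix
  F='10' vs A='111': no prefix
  B='110' vs E='0': no prefix
  B='110' vs F='10': no prefix
  B='110' vs A='111': no prefix
  A='111' vs E='0': no prefix
  A='111' vs F='10': no prefix
  A='111' vs B='110': no prefix
No violation found over all pairs.

YES -- this is a valid prefix code. No codeword is a prefix of any other codeword.


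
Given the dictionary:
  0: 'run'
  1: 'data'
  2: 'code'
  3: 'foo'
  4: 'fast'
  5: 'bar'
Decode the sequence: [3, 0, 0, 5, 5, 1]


Look up each index in the dictionary:
  3 -> 'foo'
  0 -> 'run'
  0 -> 'run'
  5 -> 'bar'
  5 -> 'bar'
  1 -> 'data'

Decoded: "foo run run bar bar data"


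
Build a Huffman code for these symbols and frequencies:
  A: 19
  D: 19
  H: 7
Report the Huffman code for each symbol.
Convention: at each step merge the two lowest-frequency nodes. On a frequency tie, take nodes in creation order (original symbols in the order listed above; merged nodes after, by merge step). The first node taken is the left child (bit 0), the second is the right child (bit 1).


Huffman tree construction:
Step 1: Merge H(7) + A(19) = 26
Step 2: Merge D(19) + (H+A)(26) = 45
Read each symbol's code off the tree from the root (left child = 0, right child = 1).

Codes:
  A: 11 (length 2)
  D: 0 (length 1)
  H: 10 (length 2)
Average code length: 71/45 = 1.5778 bits/symbol


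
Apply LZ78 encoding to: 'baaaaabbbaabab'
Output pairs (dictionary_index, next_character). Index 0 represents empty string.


LZ78 encoding steps:
Dictionary: {0: ''}
Step 1: w='' (idx 0), next='b' -> output (0, 'b'), add 'b' as idx 1
Step 2: w='' (idx 0), next='a' -> output (0, 'a'), add 'a' as idx 2
Step 3: w='a' (idx 2), next='a' -> output (2, 'a'), add 'aa' as idx 3
Step 4: w='aa' (idx 3), next='b' -> output (3, 'b'), add 'aab' as idx 4
Step 5: w='b' (idx 1), next='b' -> output (1, 'b'), add 'bb' as idx 5
Step 6: w='aab' (idx 4), next='a' -> output (4, 'a'), add 'aaba' as idx 6
Step 7: w='b' (idx 1), end of input -> output (1, '')


Encoded: [(0, 'b'), (0, 'a'), (2, 'a'), (3, 'b'), (1, 'b'), (4, 'a'), (1, '')]


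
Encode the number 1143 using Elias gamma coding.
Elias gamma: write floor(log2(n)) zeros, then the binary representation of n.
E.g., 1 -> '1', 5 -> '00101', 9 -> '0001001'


num_bits = floor(log2(1143)) + 1 = 11
leading_zeros = num_bits - 1 = 10
binary(1143) = 10001110111

Elias gamma(1143) = '0000000000' + '10001110111' = 000000000010001110111 (21 bits)


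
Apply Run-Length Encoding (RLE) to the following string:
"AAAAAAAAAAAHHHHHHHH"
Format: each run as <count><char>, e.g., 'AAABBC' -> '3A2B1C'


Scanning runs left to right:
  i=0: run of 'A' x 11 -> '11A'
  i=11: run of 'H' x 8 -> '8H'

RLE = 11A8H


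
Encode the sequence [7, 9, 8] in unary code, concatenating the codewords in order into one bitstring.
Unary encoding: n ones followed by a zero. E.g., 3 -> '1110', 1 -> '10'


Encode each number as n ones followed by a terminating 0:
  7 -> 11111110 (8 bits)
  9 -> 1111111110 (10 bits)
  8 -> 111111110 (9 bits)
Total length = 8 + 10 + 9 = 27 bits.

Unary([7, 9, 8]) = 111111101111111110111111110 (27 bits)


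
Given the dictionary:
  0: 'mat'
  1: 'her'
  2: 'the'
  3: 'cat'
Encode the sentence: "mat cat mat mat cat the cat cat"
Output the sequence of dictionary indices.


Look up each word in the dictionary:
  'mat' -> 0
  'cat' -> 3
  'mat' -> 0
  'mat' -> 0
  'cat' -> 3
  'the' -> 2
  'cat' -> 3
  'cat' -> 3

Encoded: [0, 3, 0, 0, 3, 2, 3, 3]


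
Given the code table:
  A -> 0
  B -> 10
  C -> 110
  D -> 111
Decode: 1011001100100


Decoding:
10 -> B
110 -> C
0 -> A
110 -> C
0 -> A
10 -> B
0 -> A


Result: BCACABA


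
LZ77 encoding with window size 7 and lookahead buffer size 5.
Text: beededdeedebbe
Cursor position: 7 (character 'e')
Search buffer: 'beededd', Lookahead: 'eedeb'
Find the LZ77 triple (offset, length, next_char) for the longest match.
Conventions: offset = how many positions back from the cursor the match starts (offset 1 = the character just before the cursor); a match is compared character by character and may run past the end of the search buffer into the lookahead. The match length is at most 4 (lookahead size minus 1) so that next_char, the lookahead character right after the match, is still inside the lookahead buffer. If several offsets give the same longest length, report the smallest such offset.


Try each offset into the search buffer:
  offset=1 (pos 6, char 'd'): match length 0
  offset=2 (pos 5, char 'd'): match length 0
  offset=3 (pos 4, char 'e'): match length 1
  offset=4 (pos 3, char 'd'): match length 0
  offset=5 (pos 2, char 'e'): match length 1
  offset=6 (pos 1, char 'e'): match length 4
  offset=7 (pos 0, char 'b'): match length 0
Longest match has length 4 at offset 6.
next_char = character at position 7 + 4 = 11 -> 'b'

Best match: offset=6, length=4 (matching 'eede' starting at position 1)
LZ77 triple: (6, 4, 'b')


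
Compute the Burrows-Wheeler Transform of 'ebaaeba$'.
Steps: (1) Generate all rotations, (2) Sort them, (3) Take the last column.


Rotations (sorted):
  0: $ebaaeba -> last char: a
  1: a$ebaaeb -> last char: b
  2: aaeba$eb -> last char: b
  3: aeba$eba -> last char: a
  4: ba$ebaae -> last char: e
  5: baaeba$e -> last char: e
  6: eba$ebaa -> last char: a
  7: ebaaeba$ -> last char: $


BWT = abbaeea$


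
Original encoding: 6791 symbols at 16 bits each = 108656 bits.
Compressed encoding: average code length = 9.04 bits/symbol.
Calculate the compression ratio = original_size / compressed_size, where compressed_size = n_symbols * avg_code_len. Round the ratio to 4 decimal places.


original_size = n_symbols * orig_bits = 6791 * 16 = 108656 bits
compressed_size = n_symbols * avg_code_len = 6791 * 9.04 = 61390.64 bits
ratio = original_size / compressed_size = 108656 / 61390.64 = 1.7699

Compression ratio = 1.7699


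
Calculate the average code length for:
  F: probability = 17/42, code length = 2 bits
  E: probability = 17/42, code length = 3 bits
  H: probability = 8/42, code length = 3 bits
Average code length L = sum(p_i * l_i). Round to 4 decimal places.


Weighted contributions p_i * l_i:
  F: (17/42) * 2 = 34/42
  E: (17/42) * 3 = 51/42
  H: (8/42) * 3 = 24/42
Sum = (34 + 51 + 24)/42 = 109/42

L = 109/42 = 2.5952 bits/symbol


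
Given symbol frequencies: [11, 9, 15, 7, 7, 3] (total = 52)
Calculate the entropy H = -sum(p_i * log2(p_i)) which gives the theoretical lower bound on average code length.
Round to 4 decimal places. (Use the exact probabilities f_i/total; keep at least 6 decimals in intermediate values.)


Per-symbol terms -p_i * log2(p_i) with p_i = f_i/52:
  p = 11/52 = 0.211538: log2(p) = -2.241008, -p*log2(p) = 0.474059
  p = 9/52 = 0.173077: log2(p) = -2.530515, -p*log2(p) = 0.437974
  p = 15/52 = 0.288462: log2(p) = -1.793549, -p*log2(p) = 0.517370
  p = 7/52 = 0.134615: log2(p) = -2.893085, -p*log2(p) = 0.389454
  p = 7/52 = 0.134615: log2(p) = -2.893085, -p*log2(p) = 0.389454
  p = 3/52 = 0.057692: log2(p) = -4.115477, -p*log2(p) = 0.237431
H = 0.474059 + 0.437974 + 0.517370 + 0.389454 + 0.389454 + 0.237431 = 2.445742

H = 2.4457 bits/symbol


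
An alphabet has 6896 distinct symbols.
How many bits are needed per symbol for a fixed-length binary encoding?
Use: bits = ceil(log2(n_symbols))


log2(6896) = 12.7515
Bracket: 2^12 = 4096 < 6896 <= 2^13 = 8192
So ceil(log2(6896)) = 13

bits = ceil(log2(6896)) = ceil(12.7515) = 13 bits


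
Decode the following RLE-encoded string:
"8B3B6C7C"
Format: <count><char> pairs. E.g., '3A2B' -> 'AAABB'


Expanding each <count><char> pair:
  8B -> 'BBBBBBBB'
  3B -> 'BBB'
  6C -> 'CCCCCC'
  7C -> 'CCCCCCC'

Decoded = BBBBBBBBBBBCCCCCCCCCCCCC


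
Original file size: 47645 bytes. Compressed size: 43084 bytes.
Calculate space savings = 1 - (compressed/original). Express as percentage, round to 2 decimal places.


ratio = compressed/original = 43084/47645 = 0.904271
savings = 1 - ratio = 1 - 0.904271 = 0.095729
as a percentage: 0.095729 * 100 = 9.57%

Space savings = 1 - 43084/47645 = 9.57%


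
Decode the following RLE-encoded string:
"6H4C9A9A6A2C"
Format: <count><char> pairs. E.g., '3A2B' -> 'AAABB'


Expanding each <count><char> pair:
  6H -> 'HHHHHH'
  4C -> 'CCCC'
  9A -> 'AAAAAAAAA'
  9A -> 'AAAAAAAAA'
  6A -> 'AAAAAA'
  2C -> 'CC'

Decoded = HHHHHHCCCCAAAAAAAAAAAAAAAAAAAAAAAACC


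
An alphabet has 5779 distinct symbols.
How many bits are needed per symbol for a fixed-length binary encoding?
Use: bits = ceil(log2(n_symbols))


log2(5779) = 12.4966
Bracket: 2^12 = 4096 < 5779 <= 2^13 = 8192
So ceil(log2(5779)) = 13

bits = ceil(log2(5779)) = ceil(12.4966) = 13 bits


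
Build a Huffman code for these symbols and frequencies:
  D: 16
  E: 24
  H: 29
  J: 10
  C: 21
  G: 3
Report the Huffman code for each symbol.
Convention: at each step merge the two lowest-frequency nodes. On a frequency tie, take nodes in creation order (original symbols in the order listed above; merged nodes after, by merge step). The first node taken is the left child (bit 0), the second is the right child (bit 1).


Huffman tree construction:
Step 1: Merge G(3) + J(10) = 13
Step 2: Merge (G+J)(13) + D(16) = 29
Step 3: Merge C(21) + E(24) = 45
Step 4: Merge H(29) + ((G+J)+D)(29) = 58
Step 5: Merge (C+E)(45) + (H+((G+J)+D))(58) = 103
Read each symbol's code off the tree from the root (left child = 0, right child = 1).

Codes:
  D: 111 (length 3)
  E: 01 (length 2)
  H: 10 (length 2)
  J: 1101 (length 4)
  C: 00 (length 2)
  G: 1100 (length 4)
Average code length: 248/103 = 2.4078 bits/symbol


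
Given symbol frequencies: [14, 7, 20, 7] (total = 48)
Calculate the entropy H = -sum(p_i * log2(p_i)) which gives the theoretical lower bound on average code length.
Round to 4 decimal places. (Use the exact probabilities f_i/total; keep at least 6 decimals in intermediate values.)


Per-symbol terms -p_i * log2(p_i) with p_i = f_i/48:
  p = 14/48 = 0.291667: log2(p) = -1.777608, -p*log2(p) = 0.518469
  p = 7/48 = 0.145833: log2(p) = -2.777608, -p*log2(p) = 0.405068
  p = 20/48 = 0.416667: log2(p) = -1.263034, -p*log2(p) = 0.526264
  p = 7/48 = 0.145833: log2(p) = -2.777608, -p*log2(p) = 0.405068
H = 0.518469 + 0.405068 + 0.526264 + 0.405068 = 1.854869

H = 1.8549 bits/symbol


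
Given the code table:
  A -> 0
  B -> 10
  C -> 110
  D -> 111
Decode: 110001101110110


Decoding:
110 -> C
0 -> A
0 -> A
110 -> C
111 -> D
0 -> A
110 -> C


Result: CAACDAC


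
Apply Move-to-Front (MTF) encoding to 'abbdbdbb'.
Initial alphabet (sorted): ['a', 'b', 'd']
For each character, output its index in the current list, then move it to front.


MTF encoding:
'a': index 0 in ['a', 'b', 'd'] -> ['a', 'b', 'd']
'b': index 1 in ['a', 'b', 'd'] -> ['b', 'a', 'd']
'b': index 0 in ['b', 'a', 'd'] -> ['b', 'a', 'd']
'd': index 2 in ['b', 'a', 'd'] -> ['d', 'b', 'a']
'b': index 1 in ['d', 'b', 'a'] -> ['b', 'd', 'a']
'd': index 1 in ['b', 'd', 'a'] -> ['d', 'b', 'a']
'b': index 1 in ['d', 'b', 'a'] -> ['b', 'd', 'a']
'b': index 0 in ['b', 'd', 'a'] -> ['b', 'd', 'a']


Output: [0, 1, 0, 2, 1, 1, 1, 0]


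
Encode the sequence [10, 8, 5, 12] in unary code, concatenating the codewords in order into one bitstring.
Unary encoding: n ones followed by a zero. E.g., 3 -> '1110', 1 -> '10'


Encode each number as n ones followed by a terminating 0:
  10 -> 11111111110 (11 bits)
  8 -> 111111110 (9 bits)
  5 -> 111110 (6 bits)
  12 -> 1111111111110 (13 bits)
Total length = 11 + 9 + 6 + 13 = 39 bits.

Unary([10, 8, 5, 12]) = 111111111101111111101111101111111111110 (39 bits)


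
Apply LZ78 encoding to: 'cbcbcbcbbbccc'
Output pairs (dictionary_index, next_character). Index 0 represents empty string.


LZ78 encoding steps:
Dictionary: {0: ''}
Step 1: w='' (idx 0), next='c' -> output (0, 'c'), add 'c' as idx 1
Step 2: w='' (idx 0), next='b' -> output (0, 'b'), add 'b' as idx 2
Step 3: w='c' (idx 1), next='b' -> output (1, 'b'), add 'cb' as idx 3
Step 4: w='cb' (idx 3), next='c' -> output (3, 'c'), add 'cbc' as idx 4
Step 5: w='b' (idx 2), next='b' -> output (2, 'b'), add 'bb' as idx 5
Step 6: w='b' (idx 2), next='c' -> output (2, 'c'), add 'bc' as idx 6
Step 7: w='c' (idx 1), next='c' -> output (1, 'c'), add 'cc' as idx 7


Encoded: [(0, 'c'), (0, 'b'), (1, 'b'), (3, 'c'), (2, 'b'), (2, 'c'), (1, 'c')]


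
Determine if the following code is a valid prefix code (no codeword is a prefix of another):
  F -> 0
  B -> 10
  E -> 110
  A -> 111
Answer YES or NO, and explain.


Checking each pair (does one codeword prefix another?):
  F='0' vs B='10': no prefix
  F='0' vs E='110': no prefix
  F='0' vs A='111': no prefix
  B='10' vs F='0': no prefix
  B='10' vs E='110': no prefix
  B='10' vs A='111': no prefix
  E='110' vs F='0': no prefix
  E='110' vs B='10': no prefix
  E='110' vs A='111': no prefix
  A='111' vs F='0': no prefix
  A='111' vs B='10': no prefix
  A='111' vs E='110': no prefix
No violation found over all pairs.

YES -- this is a valid prefix code. No codeword is a prefix of any other codeword.


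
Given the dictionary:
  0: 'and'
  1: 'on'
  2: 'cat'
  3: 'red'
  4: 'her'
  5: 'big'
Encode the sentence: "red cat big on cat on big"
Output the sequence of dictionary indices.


Look up each word in the dictionary:
  'red' -> 3
  'cat' -> 2
  'big' -> 5
  'on' -> 1
  'cat' -> 2
  'on' -> 1
  'big' -> 5

Encoded: [3, 2, 5, 1, 2, 1, 5]


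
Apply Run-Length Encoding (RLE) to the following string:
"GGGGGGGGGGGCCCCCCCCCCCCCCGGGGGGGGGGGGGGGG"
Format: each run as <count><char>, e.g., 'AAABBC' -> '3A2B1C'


Scanning runs left to right:
  i=0: run of 'G' x 11 -> '11G'
  i=11: run of 'C' x 14 -> '14C'
  i=25: run of 'G' x 16 -> '16G'

RLE = 11G14C16G


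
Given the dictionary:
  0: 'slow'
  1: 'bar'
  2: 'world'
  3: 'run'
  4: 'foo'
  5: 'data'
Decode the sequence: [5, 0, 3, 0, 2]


Look up each index in the dictionary:
  5 -> 'data'
  0 -> 'slow'
  3 -> 'run'
  0 -> 'slow'
  2 -> 'world'

Decoded: "data slow run slow world"


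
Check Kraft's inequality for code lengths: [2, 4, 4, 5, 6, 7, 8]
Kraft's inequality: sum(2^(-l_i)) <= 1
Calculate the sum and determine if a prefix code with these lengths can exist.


Sum = 2^(-2) + 2^(-4) + 2^(-4) + 2^(-5) + 2^(-6) + 2^(-7) + 2^(-8)
    = 0.25 + 0.0625 + 0.0625 + 0.03125 + 0.015625 + 0.0078125 + 0.00390625
    = 111/256 = 0.43359375
Since 0.43359375 <= 1, Kraft's inequality IS satisfied.
A prefix code with these lengths CAN exist.

Kraft sum = 0.43359375. Satisfied.


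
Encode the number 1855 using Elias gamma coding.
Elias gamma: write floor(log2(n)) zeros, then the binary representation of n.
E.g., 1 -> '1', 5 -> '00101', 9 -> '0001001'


num_bits = floor(log2(1855)) + 1 = 11
leading_zeros = num_bits - 1 = 10
binary(1855) = 11100111111

Elias gamma(1855) = '0000000000' + '11100111111' = 000000000011100111111 (21 bits)


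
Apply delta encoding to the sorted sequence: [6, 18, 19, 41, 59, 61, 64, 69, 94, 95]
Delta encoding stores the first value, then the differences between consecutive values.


First value: 6
Deltas:
  18 - 6 = 12
  19 - 18 = 1
  41 - 19 = 22
  59 - 41 = 18
  61 - 59 = 2
  64 - 61 = 3
  69 - 64 = 5
  94 - 69 = 25
  95 - 94 = 1


Delta encoded: [6, 12, 1, 22, 18, 2, 3, 5, 25, 1]


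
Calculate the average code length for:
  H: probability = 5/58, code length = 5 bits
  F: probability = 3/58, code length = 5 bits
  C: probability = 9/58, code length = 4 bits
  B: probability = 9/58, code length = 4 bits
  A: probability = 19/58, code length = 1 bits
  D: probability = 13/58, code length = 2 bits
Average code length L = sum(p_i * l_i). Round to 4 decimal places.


Weighted contributions p_i * l_i:
  H: (5/58) * 5 = 25/58
  F: (3/58) * 5 = 15/58
  C: (9/58) * 4 = 36/58
  B: (9/58) * 4 = 36/58
  A: (19/58) * 1 = 19/58
  D: (13/58) * 2 = 26/58
Sum = (25 + 15 + 36 + 36 + 19 + 26)/58 = 157/58

L = 157/58 = 2.7069 bits/symbol


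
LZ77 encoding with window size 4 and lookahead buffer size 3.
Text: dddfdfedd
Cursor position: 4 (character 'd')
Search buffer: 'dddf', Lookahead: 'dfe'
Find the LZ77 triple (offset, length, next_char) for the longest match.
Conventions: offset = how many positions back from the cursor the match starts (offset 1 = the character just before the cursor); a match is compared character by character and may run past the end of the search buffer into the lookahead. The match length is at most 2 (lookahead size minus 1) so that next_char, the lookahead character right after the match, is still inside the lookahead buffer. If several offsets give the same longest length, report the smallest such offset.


Try each offset into the search buffer:
  offset=1 (pos 3, char 'f'): match length 0
  offset=2 (pos 2, char 'd'): match length 2
  offset=3 (pos 1, char 'd'): match length 1
  offset=4 (pos 0, char 'd'): match length 1
Longest match has length 2 at offset 2.
next_char = character at position 4 + 2 = 6 -> 'e'

Best match: offset=2, length=2 (matching 'df' starting at position 2)
LZ77 triple: (2, 2, 'e')


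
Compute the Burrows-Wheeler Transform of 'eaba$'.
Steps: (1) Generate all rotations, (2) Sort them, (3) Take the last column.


Rotations (sorted):
  0: $eaba -> last char: a
  1: a$eab -> last char: b
  2: aba$e -> last char: e
  3: ba$ea -> last char: a
  4: eaba$ -> last char: $


BWT = abea$


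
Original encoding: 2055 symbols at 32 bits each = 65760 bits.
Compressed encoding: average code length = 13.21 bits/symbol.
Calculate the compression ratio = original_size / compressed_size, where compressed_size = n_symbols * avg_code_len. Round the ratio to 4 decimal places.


original_size = n_symbols * orig_bits = 2055 * 32 = 65760 bits
compressed_size = n_symbols * avg_code_len = 2055 * 13.21 = 27146.55 bits
ratio = original_size / compressed_size = 65760 / 27146.55 = 2.4224

Compression ratio = 2.4224


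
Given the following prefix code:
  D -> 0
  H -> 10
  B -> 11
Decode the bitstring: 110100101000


Decoding step by step:
Bits 11 -> B
Bits 0 -> D
Bits 10 -> H
Bits 0 -> D
Bits 10 -> H
Bits 10 -> H
Bits 0 -> D
Bits 0 -> D


Decoded message: BDHDHHDD


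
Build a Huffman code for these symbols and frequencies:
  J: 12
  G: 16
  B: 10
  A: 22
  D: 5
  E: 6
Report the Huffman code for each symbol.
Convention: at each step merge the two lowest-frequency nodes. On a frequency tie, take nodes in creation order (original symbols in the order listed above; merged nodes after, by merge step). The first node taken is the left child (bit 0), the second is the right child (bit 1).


Huffman tree construction:
Step 1: Merge D(5) + E(6) = 11
Step 2: Merge B(10) + (D+E)(11) = 21
Step 3: Merge J(12) + G(16) = 28
Step 4: Merge (B+(D+E))(21) + A(22) = 43
Step 5: Merge (J+G)(28) + ((B+(D+E))+A)(43) = 71
Read each symbol's code off the tree from the root (left child = 0, right child = 1).

Codes:
  J: 00 (length 2)
  G: 01 (length 2)
  B: 100 (length 3)
  A: 11 (length 2)
  D: 1010 (length 4)
  E: 1011 (length 4)
Average code length: 174/71 = 2.4507 bits/symbol


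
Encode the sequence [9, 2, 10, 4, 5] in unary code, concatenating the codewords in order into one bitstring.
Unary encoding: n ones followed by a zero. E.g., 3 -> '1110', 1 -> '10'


Encode each number as n ones followed by a terminating 0:
  9 -> 1111111110 (10 bits)
  2 -> 110 (3 bits)
  10 -> 11111111110 (11 bits)
  4 -> 11110 (5 bits)
  5 -> 111110 (6 bits)
Total length = 10 + 3 + 11 + 5 + 6 = 35 bits.

Unary([9, 2, 10, 4, 5]) = 11111111101101111111111011110111110 (35 bits)


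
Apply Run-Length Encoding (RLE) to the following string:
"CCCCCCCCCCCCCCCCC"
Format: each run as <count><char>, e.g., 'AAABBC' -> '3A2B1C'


Scanning runs left to right:
  i=0: run of 'C' x 17 -> '17C'

RLE = 17C


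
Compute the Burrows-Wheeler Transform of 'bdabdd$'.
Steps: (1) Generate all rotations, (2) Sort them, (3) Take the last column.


Rotations (sorted):
  0: $bdabdd -> last char: d
  1: abdd$bd -> last char: d
  2: bdabdd$ -> last char: $
  3: bdd$bda -> last char: a
  4: d$bdabd -> last char: d
  5: dabdd$b -> last char: b
  6: dd$bdab -> last char: b


BWT = dd$adbb


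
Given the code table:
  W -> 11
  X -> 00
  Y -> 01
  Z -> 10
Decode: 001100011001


Decoding:
00 -> X
11 -> W
00 -> X
01 -> Y
10 -> Z
01 -> Y


Result: XWXYZY


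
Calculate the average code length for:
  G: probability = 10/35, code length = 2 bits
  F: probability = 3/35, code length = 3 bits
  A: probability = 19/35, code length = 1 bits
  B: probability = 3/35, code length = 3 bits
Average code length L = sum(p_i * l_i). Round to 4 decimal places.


Weighted contributions p_i * l_i:
  G: (10/35) * 2 = 20/35
  F: (3/35) * 3 = 9/35
  A: (19/35) * 1 = 19/35
  B: (3/35) * 3 = 9/35
Sum = (20 + 9 + 19 + 9)/35 = 57/35

L = 57/35 = 1.6286 bits/symbol


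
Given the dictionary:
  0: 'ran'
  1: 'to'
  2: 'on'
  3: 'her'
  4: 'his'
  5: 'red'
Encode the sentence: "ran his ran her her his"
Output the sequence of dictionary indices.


Look up each word in the dictionary:
  'ran' -> 0
  'his' -> 4
  'ran' -> 0
  'her' -> 3
  'her' -> 3
  'his' -> 4

Encoded: [0, 4, 0, 3, 3, 4]


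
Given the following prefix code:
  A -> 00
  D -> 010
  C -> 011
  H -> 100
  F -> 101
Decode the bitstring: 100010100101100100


Decoding step by step:
Bits 100 -> H
Bits 010 -> D
Bits 100 -> H
Bits 101 -> F
Bits 100 -> H
Bits 100 -> H


Decoded message: HDHFHH


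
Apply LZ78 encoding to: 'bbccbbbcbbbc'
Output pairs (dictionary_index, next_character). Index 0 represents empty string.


LZ78 encoding steps:
Dictionary: {0: ''}
Step 1: w='' (idx 0), next='b' -> output (0, 'b'), add 'b' as idx 1
Step 2: w='b' (idx 1), next='c' -> output (1, 'c'), add 'bc' as idx 2
Step 3: w='' (idx 0), next='c' -> output (0, 'c'), add 'c' as idx 3
Step 4: w='b' (idx 1), next='b' -> output (1, 'b'), add 'bb' as idx 4
Step 5: w='bc' (idx 2), next='b' -> output (2, 'b'), add 'bcb' as idx 5
Step 6: w='bb' (idx 4), next='c' -> output (4, 'c'), add 'bbc' as idx 6


Encoded: [(0, 'b'), (1, 'c'), (0, 'c'), (1, 'b'), (2, 'b'), (4, 'c')]


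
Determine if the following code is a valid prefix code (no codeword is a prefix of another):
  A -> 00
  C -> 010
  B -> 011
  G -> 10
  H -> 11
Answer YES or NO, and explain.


Checking each pair (does one codeword prefix another?):
  A='00' vs C='010': no prefix
  A='00' vs B='011': no prefix
  A='00' vs G='10': no prefix
  A='00' vs H='11': no prefix
  C='010' vs A='00': no prefix
  C='010' vs B='011': no prefix
  C='010' vs G='10': no prefix
  C='010' vs H='11': no prefix
  B='011' vs A='00': no prefix
  B='011' vs C='010': no prefix
  B='011' vs G='10': no prefix
  B='011' vs H='11': no prefix
  G='10' vs A='00': no prefix
  G='10' vs C='010': no prefix
  G='10' vs B='011': no prefix
  G='10' vs H='11': no prefix
  H='11' vs A='00': no prefix
  H='11' vs C='010': no prefix
  H='11' vs B='011': no prefix
  H='11' vs G='10': no prefix
No violation found over all pairs.

YES -- this is a valid prefix code. No codeword is a prefix of any other codeword.


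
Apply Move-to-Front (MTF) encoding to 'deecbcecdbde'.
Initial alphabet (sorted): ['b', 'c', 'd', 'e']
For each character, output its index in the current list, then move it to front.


MTF encoding:
'd': index 2 in ['b', 'c', 'd', 'e'] -> ['d', 'b', 'c', 'e']
'e': index 3 in ['d', 'b', 'c', 'e'] -> ['e', 'd', 'b', 'c']
'e': index 0 in ['e', 'd', 'b', 'c'] -> ['e', 'd', 'b', 'c']
'c': index 3 in ['e', 'd', 'b', 'c'] -> ['c', 'e', 'd', 'b']
'b': index 3 in ['c', 'e', 'd', 'b'] -> ['b', 'c', 'e', 'd']
'c': index 1 in ['b', 'c', 'e', 'd'] -> ['c', 'b', 'e', 'd']
'e': index 2 in ['c', 'b', 'e', 'd'] -> ['e', 'c', 'b', 'd']
'c': index 1 in ['e', 'c', 'b', 'd'] -> ['c', 'e', 'b', 'd']
'd': index 3 in ['c', 'e', 'b', 'd'] -> ['d', 'c', 'e', 'b']
'b': index 3 in ['d', 'c', 'e', 'b'] -> ['b', 'd', 'c', 'e']
'd': index 1 in ['b', 'd', 'c', 'e'] -> ['d', 'b', 'c', 'e']
'e': index 3 in ['d', 'b', 'c', 'e'] -> ['e', 'd', 'b', 'c']


Output: [2, 3, 0, 3, 3, 1, 2, 1, 3, 3, 1, 3]


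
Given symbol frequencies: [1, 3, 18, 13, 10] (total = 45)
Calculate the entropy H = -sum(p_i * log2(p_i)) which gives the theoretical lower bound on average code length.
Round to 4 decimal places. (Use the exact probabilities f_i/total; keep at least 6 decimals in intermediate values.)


Per-symbol terms -p_i * log2(p_i) with p_i = f_i/45:
  p = 1/45 = 0.022222: log2(p) = -5.491853, -p*log2(p) = 0.122041
  p = 3/45 = 0.066667: log2(p) = -3.906891, -p*log2(p) = 0.260459
  p = 18/45 = 0.400000: log2(p) = -1.321928, -p*log2(p) = 0.528771
  p = 13/45 = 0.288889: log2(p) = -1.791413, -p*log2(p) = 0.517519
  p = 10/45 = 0.222222: log2(p) = -2.169925, -p*log2(p) = 0.482206
H = 0.122041 + 0.260459 + 0.528771 + 0.517519 + 0.482206 = 1.910996

H = 1.911 bits/symbol


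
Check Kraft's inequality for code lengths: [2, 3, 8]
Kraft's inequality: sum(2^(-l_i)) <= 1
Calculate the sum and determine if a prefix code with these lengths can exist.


Sum = 2^(-2) + 2^(-3) + 2^(-8)
    = 0.25 + 0.125 + 0.00390625
    = 97/256 = 0.37890625
Since 0.37890625 <= 1, Kraft's inequality IS satisfied.
A prefix code with these lengths CAN exist.

Kraft sum = 0.37890625. Satisfied.


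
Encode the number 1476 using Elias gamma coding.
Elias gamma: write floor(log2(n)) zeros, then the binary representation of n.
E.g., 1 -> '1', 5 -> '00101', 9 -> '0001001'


num_bits = floor(log2(1476)) + 1 = 11
leading_zeros = num_bits - 1 = 10
binary(1476) = 10111000100

Elias gamma(1476) = '0000000000' + '10111000100' = 000000000010111000100 (21 bits)


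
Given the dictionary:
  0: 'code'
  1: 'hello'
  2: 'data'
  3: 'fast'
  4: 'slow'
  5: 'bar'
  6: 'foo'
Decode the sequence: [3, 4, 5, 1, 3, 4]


Look up each index in the dictionary:
  3 -> 'fast'
  4 -> 'slow'
  5 -> 'bar'
  1 -> 'hello'
  3 -> 'fast'
  4 -> 'slow'

Decoded: "fast slow bar hello fast slow"


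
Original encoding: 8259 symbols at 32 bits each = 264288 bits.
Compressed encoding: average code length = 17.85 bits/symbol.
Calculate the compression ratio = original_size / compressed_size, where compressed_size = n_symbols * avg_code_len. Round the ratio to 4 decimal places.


original_size = n_symbols * orig_bits = 8259 * 32 = 264288 bits
compressed_size = n_symbols * avg_code_len = 8259 * 17.85 = 147423.15 bits
ratio = original_size / compressed_size = 264288 / 147423.15 = 1.7927

Compression ratio = 1.7927


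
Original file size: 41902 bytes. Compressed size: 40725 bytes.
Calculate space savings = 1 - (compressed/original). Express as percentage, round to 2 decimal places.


ratio = compressed/original = 40725/41902 = 0.971911
savings = 1 - ratio = 1 - 0.971911 = 0.028089
as a percentage: 0.028089 * 100 = 2.81%

Space savings = 1 - 40725/41902 = 2.81%


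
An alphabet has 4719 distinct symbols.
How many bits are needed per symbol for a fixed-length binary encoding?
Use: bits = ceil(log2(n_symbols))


log2(4719) = 12.2043
Bracket: 2^12 = 4096 < 4719 <= 2^13 = 8192
So ceil(log2(4719)) = 13

bits = ceil(log2(4719)) = ceil(12.2043) = 13 bits


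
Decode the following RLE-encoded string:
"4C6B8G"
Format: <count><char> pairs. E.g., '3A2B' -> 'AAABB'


Expanding each <count><char> pair:
  4C -> 'CCCC'
  6B -> 'BBBBBB'
  8G -> 'GGGGGGGG'

Decoded = CCCCBBBBBBGGGGGGGG


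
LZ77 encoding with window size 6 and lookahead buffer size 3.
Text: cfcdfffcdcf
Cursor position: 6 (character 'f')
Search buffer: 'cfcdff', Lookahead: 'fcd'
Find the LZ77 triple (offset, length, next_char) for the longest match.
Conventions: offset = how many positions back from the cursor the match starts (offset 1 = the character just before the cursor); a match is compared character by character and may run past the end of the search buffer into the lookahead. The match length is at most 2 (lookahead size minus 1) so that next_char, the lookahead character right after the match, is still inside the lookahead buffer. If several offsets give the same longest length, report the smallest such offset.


Try each offset into the search buffer:
  offset=1 (pos 5, char 'f'): match length 1
  offset=2 (pos 4, char 'f'): match length 1
  offset=3 (pos 3, char 'd'): match length 0
  offset=4 (pos 2, char 'c'): match length 0
  offset=5 (pos 1, char 'f'): match length 2
  offset=6 (pos 0, char 'c'): match length 0
Longest match has length 2 at offset 5.
next_char = character at position 6 + 2 = 8 -> 'd'

Best match: offset=5, length=2 (matching 'fc' starting at position 1)
LZ77 triple: (5, 2, 'd')
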